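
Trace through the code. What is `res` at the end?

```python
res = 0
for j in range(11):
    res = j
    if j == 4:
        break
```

Let's trace through this code step by step.

Initialize: res = 0
Entering loop: for j in range(11):

After execution: res = 4
4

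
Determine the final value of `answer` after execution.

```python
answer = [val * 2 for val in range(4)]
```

Let's trace through this code step by step.

Initialize: answer = [val * 2 for val in range(4)]

After execution: answer = [0, 2, 4, 6]
[0, 2, 4, 6]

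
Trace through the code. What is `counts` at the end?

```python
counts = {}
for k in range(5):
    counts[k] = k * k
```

Let's trace through this code step by step.

Initialize: counts = {}
Entering loop: for k in range(5):

After execution: counts = {0: 0, 1: 1, 2: 4, 3: 9, 4: 16}
{0: 0, 1: 1, 2: 4, 3: 9, 4: 16}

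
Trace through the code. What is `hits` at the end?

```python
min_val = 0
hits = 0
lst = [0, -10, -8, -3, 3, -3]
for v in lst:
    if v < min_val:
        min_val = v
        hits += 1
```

Let's trace through this code step by step.

Initialize: min_val = 0
Initialize: hits = 0
Initialize: lst = [0, -10, -8, -3, 3, -3]
Entering loop: for v in lst:

After execution: hits = 1
1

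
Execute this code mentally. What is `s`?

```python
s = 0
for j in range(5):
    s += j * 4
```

Let's trace through this code step by step.

Initialize: s = 0
Entering loop: for j in range(5):

After execution: s = 40
40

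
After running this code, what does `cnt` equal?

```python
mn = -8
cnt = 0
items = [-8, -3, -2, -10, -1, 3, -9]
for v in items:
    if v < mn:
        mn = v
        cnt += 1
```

Let's trace through this code step by step.

Initialize: mn = -8
Initialize: cnt = 0
Initialize: items = [-8, -3, -2, -10, -1, 3, -9]
Entering loop: for v in items:

After execution: cnt = 1
1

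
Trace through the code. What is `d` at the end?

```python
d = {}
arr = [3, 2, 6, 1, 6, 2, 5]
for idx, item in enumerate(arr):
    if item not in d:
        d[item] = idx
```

Let's trace through this code step by step.

Initialize: d = {}
Initialize: arr = [3, 2, 6, 1, 6, 2, 5]
Entering loop: for idx, item in enumerate(arr):

After execution: d = {3: 0, 2: 1, 6: 2, 1: 3, 5: 6}
{3: 0, 2: 1, 6: 2, 1: 3, 5: 6}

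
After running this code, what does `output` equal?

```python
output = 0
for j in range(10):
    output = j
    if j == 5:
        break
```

Let's trace through this code step by step.

Initialize: output = 0
Entering loop: for j in range(10):

After execution: output = 5
5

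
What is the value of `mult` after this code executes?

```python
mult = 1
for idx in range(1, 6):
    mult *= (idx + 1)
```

Let's trace through this code step by step.

Initialize: mult = 1
Entering loop: for idx in range(1, 6):

After execution: mult = 720
720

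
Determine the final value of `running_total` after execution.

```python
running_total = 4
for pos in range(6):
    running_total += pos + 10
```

Let's trace through this code step by step.

Initialize: running_total = 4
Entering loop: for pos in range(6):

After execution: running_total = 79
79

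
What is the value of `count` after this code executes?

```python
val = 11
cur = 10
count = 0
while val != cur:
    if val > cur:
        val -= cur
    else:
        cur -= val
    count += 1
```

Let's trace through this code step by step.

Initialize: val = 11
Initialize: cur = 10
Initialize: count = 0
Entering loop: while val != cur:

After execution: count = 10
10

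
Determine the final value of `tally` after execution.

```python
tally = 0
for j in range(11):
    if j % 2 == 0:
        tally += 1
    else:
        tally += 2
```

Let's trace through this code step by step.

Initialize: tally = 0
Entering loop: for j in range(11):

After execution: tally = 16
16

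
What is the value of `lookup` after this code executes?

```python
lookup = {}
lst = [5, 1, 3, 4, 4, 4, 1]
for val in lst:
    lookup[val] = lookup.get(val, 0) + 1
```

Let's trace through this code step by step.

Initialize: lookup = {}
Initialize: lst = [5, 1, 3, 4, 4, 4, 1]
Entering loop: for val in lst:

After execution: lookup = {5: 1, 1: 2, 3: 1, 4: 3}
{5: 1, 1: 2, 3: 1, 4: 3}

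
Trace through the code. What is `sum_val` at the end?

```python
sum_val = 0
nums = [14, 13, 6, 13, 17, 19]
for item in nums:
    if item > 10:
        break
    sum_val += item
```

Let's trace through this code step by step.

Initialize: sum_val = 0
Initialize: nums = [14, 13, 6, 13, 17, 19]
Entering loop: for item in nums:

After execution: sum_val = 0
0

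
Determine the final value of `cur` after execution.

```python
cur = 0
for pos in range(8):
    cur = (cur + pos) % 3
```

Let's trace through this code step by step.

Initialize: cur = 0
Entering loop: for pos in range(8):

After execution: cur = 1
1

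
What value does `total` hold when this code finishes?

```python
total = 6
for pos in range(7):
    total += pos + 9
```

Let's trace through this code step by step.

Initialize: total = 6
Entering loop: for pos in range(7):

After execution: total = 90
90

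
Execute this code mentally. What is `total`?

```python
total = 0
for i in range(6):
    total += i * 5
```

Let's trace through this code step by step.

Initialize: total = 0
Entering loop: for i in range(6):

After execution: total = 75
75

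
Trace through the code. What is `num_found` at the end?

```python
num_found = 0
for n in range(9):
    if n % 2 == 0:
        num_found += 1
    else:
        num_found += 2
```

Let's trace through this code step by step.

Initialize: num_found = 0
Entering loop: for n in range(9):

After execution: num_found = 13
13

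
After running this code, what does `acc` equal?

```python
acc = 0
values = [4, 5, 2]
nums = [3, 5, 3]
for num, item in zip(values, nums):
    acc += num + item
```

Let's trace through this code step by step.

Initialize: acc = 0
Initialize: values = [4, 5, 2]
Initialize: nums = [3, 5, 3]
Entering loop: for num, item in zip(values, nums):

After execution: acc = 22
22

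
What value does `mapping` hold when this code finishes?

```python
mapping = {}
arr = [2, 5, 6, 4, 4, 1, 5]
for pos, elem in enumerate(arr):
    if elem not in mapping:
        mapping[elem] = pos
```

Let's trace through this code step by step.

Initialize: mapping = {}
Initialize: arr = [2, 5, 6, 4, 4, 1, 5]
Entering loop: for pos, elem in enumerate(arr):

After execution: mapping = {2: 0, 5: 1, 6: 2, 4: 3, 1: 5}
{2: 0, 5: 1, 6: 2, 4: 3, 1: 5}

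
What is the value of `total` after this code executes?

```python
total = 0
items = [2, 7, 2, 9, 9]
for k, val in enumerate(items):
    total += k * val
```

Let's trace through this code step by step.

Initialize: total = 0
Initialize: items = [2, 7, 2, 9, 9]
Entering loop: for k, val in enumerate(items):

After execution: total = 74
74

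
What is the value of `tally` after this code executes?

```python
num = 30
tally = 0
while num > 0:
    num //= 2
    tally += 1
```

Let's trace through this code step by step.

Initialize: num = 30
Initialize: tally = 0
Entering loop: while num > 0:

After execution: tally = 5
5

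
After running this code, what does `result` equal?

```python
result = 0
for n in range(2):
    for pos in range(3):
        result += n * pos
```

Let's trace through this code step by step.

Initialize: result = 0
Entering loop: for n in range(2):

After execution: result = 3
3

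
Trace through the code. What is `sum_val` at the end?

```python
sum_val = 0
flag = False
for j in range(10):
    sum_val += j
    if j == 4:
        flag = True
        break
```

Let's trace through this code step by step.

Initialize: sum_val = 0
Initialize: flag = False
Entering loop: for j in range(10):

After execution: sum_val = 10
10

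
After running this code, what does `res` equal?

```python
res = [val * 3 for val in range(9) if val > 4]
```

Let's trace through this code step by step.

Initialize: res = [val * 3 for val in range(9) if val > 4]

After execution: res = [15, 18, 21, 24]
[15, 18, 21, 24]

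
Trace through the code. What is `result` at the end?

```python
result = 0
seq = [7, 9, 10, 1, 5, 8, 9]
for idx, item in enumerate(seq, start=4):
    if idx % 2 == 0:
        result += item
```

Let's trace through this code step by step.

Initialize: result = 0
Initialize: seq = [7, 9, 10, 1, 5, 8, 9]
Entering loop: for idx, item in enumerate(seq, start=4):

After execution: result = 31
31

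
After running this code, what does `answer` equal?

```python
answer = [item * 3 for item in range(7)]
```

Let's trace through this code step by step.

Initialize: answer = [item * 3 for item in range(7)]

After execution: answer = [0, 3, 6, 9, 12, 15, 18]
[0, 3, 6, 9, 12, 15, 18]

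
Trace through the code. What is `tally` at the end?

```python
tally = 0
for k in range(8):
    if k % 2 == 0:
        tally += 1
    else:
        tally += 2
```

Let's trace through this code step by step.

Initialize: tally = 0
Entering loop: for k in range(8):

After execution: tally = 12
12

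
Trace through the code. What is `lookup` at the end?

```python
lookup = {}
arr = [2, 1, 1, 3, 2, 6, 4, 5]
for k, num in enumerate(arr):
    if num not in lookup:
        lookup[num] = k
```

Let's trace through this code step by step.

Initialize: lookup = {}
Initialize: arr = [2, 1, 1, 3, 2, 6, 4, 5]
Entering loop: for k, num in enumerate(arr):

After execution: lookup = {2: 0, 1: 1, 3: 3, 6: 5, 4: 6, 5: 7}
{2: 0, 1: 1, 3: 3, 6: 5, 4: 6, 5: 7}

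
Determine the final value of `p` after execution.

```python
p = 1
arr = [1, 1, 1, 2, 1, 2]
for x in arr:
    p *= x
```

Let's trace through this code step by step.

Initialize: p = 1
Initialize: arr = [1, 1, 1, 2, 1, 2]
Entering loop: for x in arr:

After execution: p = 4
4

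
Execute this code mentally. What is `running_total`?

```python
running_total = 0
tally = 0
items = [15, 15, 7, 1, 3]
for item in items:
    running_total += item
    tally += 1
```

Let's trace through this code step by step.

Initialize: running_total = 0
Initialize: tally = 0
Initialize: items = [15, 15, 7, 1, 3]
Entering loop: for item in items:

After execution: running_total = 41
41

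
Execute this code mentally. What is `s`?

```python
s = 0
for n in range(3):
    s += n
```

Let's trace through this code step by step.

Initialize: s = 0
Entering loop: for n in range(3):

After execution: s = 3
3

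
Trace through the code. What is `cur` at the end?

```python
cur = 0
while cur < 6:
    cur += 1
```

Let's trace through this code step by step.

Initialize: cur = 0
Entering loop: while cur < 6:

After execution: cur = 6
6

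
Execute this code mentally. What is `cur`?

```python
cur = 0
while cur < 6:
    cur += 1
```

Let's trace through this code step by step.

Initialize: cur = 0
Entering loop: while cur < 6:

After execution: cur = 6
6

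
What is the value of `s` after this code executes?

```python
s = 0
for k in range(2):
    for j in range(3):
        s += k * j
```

Let's trace through this code step by step.

Initialize: s = 0
Entering loop: for k in range(2):

After execution: s = 3
3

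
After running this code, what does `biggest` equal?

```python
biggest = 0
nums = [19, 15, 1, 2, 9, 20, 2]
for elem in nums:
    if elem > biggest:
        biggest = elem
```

Let's trace through this code step by step.

Initialize: biggest = 0
Initialize: nums = [19, 15, 1, 2, 9, 20, 2]
Entering loop: for elem in nums:

After execution: biggest = 20
20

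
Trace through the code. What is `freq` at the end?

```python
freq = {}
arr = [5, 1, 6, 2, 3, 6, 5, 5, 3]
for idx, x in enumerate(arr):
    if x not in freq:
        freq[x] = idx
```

Let's trace through this code step by step.

Initialize: freq = {}
Initialize: arr = [5, 1, 6, 2, 3, 6, 5, 5, 3]
Entering loop: for idx, x in enumerate(arr):

After execution: freq = {5: 0, 1: 1, 6: 2, 2: 3, 3: 4}
{5: 0, 1: 1, 6: 2, 2: 3, 3: 4}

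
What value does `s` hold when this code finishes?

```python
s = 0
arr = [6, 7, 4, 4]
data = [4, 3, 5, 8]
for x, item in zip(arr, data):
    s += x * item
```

Let's trace through this code step by step.

Initialize: s = 0
Initialize: arr = [6, 7, 4, 4]
Initialize: data = [4, 3, 5, 8]
Entering loop: for x, item in zip(arr, data):

After execution: s = 97
97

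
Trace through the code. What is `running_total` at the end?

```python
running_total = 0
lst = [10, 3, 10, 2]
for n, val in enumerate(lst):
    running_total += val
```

Let's trace through this code step by step.

Initialize: running_total = 0
Initialize: lst = [10, 3, 10, 2]
Entering loop: for n, val in enumerate(lst):

After execution: running_total = 25
25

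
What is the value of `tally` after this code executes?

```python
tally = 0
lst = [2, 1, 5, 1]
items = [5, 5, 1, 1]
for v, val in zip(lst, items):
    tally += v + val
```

Let's trace through this code step by step.

Initialize: tally = 0
Initialize: lst = [2, 1, 5, 1]
Initialize: items = [5, 5, 1, 1]
Entering loop: for v, val in zip(lst, items):

After execution: tally = 21
21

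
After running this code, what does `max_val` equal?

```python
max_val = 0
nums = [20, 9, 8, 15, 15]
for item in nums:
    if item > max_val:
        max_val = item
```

Let's trace through this code step by step.

Initialize: max_val = 0
Initialize: nums = [20, 9, 8, 15, 15]
Entering loop: for item in nums:

After execution: max_val = 20
20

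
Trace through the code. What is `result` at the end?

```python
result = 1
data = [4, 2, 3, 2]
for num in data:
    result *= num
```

Let's trace through this code step by step.

Initialize: result = 1
Initialize: data = [4, 2, 3, 2]
Entering loop: for num in data:

After execution: result = 48
48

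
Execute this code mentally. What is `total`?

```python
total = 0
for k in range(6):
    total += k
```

Let's trace through this code step by step.

Initialize: total = 0
Entering loop: for k in range(6):

After execution: total = 15
15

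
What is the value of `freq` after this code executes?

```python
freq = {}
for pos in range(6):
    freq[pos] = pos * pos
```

Let's trace through this code step by step.

Initialize: freq = {}
Entering loop: for pos in range(6):

After execution: freq = {0: 0, 1: 1, 2: 4, 3: 9, 4: 16, 5: 25}
{0: 0, 1: 1, 2: 4, 3: 9, 4: 16, 5: 25}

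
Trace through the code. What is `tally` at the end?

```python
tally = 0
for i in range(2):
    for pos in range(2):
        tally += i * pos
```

Let's trace through this code step by step.

Initialize: tally = 0
Entering loop: for i in range(2):

After execution: tally = 1
1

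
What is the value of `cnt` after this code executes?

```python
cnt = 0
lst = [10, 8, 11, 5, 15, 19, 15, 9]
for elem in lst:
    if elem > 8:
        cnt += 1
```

Let's trace through this code step by step.

Initialize: cnt = 0
Initialize: lst = [10, 8, 11, 5, 15, 19, 15, 9]
Entering loop: for elem in lst:

After execution: cnt = 6
6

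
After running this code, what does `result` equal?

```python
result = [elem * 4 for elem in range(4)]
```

Let's trace through this code step by step.

Initialize: result = [elem * 4 for elem in range(4)]

After execution: result = [0, 4, 8, 12]
[0, 4, 8, 12]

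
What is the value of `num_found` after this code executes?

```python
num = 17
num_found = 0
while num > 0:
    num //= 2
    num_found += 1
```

Let's trace through this code step by step.

Initialize: num = 17
Initialize: num_found = 0
Entering loop: while num > 0:

After execution: num_found = 5
5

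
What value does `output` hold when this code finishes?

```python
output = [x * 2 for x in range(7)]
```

Let's trace through this code step by step.

Initialize: output = [x * 2 for x in range(7)]

After execution: output = [0, 2, 4, 6, 8, 10, 12]
[0, 2, 4, 6, 8, 10, 12]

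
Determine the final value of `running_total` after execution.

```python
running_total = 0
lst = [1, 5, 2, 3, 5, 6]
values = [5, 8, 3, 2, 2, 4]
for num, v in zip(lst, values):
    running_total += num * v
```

Let's trace through this code step by step.

Initialize: running_total = 0
Initialize: lst = [1, 5, 2, 3, 5, 6]
Initialize: values = [5, 8, 3, 2, 2, 4]
Entering loop: for num, v in zip(lst, values):

After execution: running_total = 91
91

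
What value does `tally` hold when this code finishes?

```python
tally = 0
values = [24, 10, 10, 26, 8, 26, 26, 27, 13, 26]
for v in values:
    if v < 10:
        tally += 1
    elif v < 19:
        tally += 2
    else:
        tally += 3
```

Let's trace through this code step by step.

Initialize: tally = 0
Initialize: values = [24, 10, 10, 26, 8, 26, 26, 27, 13, 26]
Entering loop: for v in values:

After execution: tally = 25
25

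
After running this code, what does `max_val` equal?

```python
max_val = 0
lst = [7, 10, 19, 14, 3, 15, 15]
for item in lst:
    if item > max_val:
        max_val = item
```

Let's trace through this code step by step.

Initialize: max_val = 0
Initialize: lst = [7, 10, 19, 14, 3, 15, 15]
Entering loop: for item in lst:

After execution: max_val = 19
19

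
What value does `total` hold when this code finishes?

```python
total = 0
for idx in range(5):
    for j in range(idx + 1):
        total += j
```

Let's trace through this code step by step.

Initialize: total = 0
Entering loop: for idx in range(5):

After execution: total = 20
20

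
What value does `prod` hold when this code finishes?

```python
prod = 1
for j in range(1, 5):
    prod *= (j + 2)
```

Let's trace through this code step by step.

Initialize: prod = 1
Entering loop: for j in range(1, 5):

After execution: prod = 360
360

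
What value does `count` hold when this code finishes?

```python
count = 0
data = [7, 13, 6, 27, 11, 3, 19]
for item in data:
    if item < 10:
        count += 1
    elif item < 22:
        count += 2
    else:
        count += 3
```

Let's trace through this code step by step.

Initialize: count = 0
Initialize: data = [7, 13, 6, 27, 11, 3, 19]
Entering loop: for item in data:

After execution: count = 12
12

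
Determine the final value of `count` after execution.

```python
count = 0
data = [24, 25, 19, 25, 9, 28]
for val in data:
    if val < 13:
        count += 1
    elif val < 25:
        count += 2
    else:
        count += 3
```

Let's trace through this code step by step.

Initialize: count = 0
Initialize: data = [24, 25, 19, 25, 9, 28]
Entering loop: for val in data:

After execution: count = 14
14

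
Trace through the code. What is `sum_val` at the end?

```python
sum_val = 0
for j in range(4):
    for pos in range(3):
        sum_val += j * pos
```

Let's trace through this code step by step.

Initialize: sum_val = 0
Entering loop: for j in range(4):

After execution: sum_val = 18
18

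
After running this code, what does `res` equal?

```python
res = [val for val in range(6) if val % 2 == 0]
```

Let's trace through this code step by step.

Initialize: res = [val for val in range(6) if val % 2 == 0]

After execution: res = [0, 2, 4]
[0, 2, 4]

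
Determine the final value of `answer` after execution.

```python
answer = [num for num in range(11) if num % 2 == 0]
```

Let's trace through this code step by step.

Initialize: answer = [num for num in range(11) if num % 2 == 0]

After execution: answer = [0, 2, 4, 6, 8, 10]
[0, 2, 4, 6, 8, 10]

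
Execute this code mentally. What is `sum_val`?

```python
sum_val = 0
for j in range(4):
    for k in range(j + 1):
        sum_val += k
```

Let's trace through this code step by step.

Initialize: sum_val = 0
Entering loop: for j in range(4):

After execution: sum_val = 10
10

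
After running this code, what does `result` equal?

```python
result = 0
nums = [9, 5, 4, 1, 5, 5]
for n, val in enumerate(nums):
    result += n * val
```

Let's trace through this code step by step.

Initialize: result = 0
Initialize: nums = [9, 5, 4, 1, 5, 5]
Entering loop: for n, val in enumerate(nums):

After execution: result = 61
61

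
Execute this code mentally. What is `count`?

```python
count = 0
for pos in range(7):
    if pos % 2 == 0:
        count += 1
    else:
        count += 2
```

Let's trace through this code step by step.

Initialize: count = 0
Entering loop: for pos in range(7):

After execution: count = 10
10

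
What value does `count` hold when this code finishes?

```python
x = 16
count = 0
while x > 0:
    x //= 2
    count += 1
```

Let's trace through this code step by step.

Initialize: x = 16
Initialize: count = 0
Entering loop: while x > 0:

After execution: count = 5
5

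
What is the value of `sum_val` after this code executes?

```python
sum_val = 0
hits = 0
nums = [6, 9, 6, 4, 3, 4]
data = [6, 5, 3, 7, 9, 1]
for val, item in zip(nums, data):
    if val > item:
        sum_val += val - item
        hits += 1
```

Let's trace through this code step by step.

Initialize: sum_val = 0
Initialize: hits = 0
Initialize: nums = [6, 9, 6, 4, 3, 4]
Initialize: data = [6, 5, 3, 7, 9, 1]
Entering loop: for val, item in zip(nums, data):

After execution: sum_val = 10
10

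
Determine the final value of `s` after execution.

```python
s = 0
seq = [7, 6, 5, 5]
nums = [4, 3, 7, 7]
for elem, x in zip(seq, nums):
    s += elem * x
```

Let's trace through this code step by step.

Initialize: s = 0
Initialize: seq = [7, 6, 5, 5]
Initialize: nums = [4, 3, 7, 7]
Entering loop: for elem, x in zip(seq, nums):

After execution: s = 116
116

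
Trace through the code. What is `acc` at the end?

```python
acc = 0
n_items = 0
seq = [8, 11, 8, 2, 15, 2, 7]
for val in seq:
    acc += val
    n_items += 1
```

Let's trace through this code step by step.

Initialize: acc = 0
Initialize: n_items = 0
Initialize: seq = [8, 11, 8, 2, 15, 2, 7]
Entering loop: for val in seq:

After execution: acc = 53
53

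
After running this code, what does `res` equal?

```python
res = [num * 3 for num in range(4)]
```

Let's trace through this code step by step.

Initialize: res = [num * 3 for num in range(4)]

After execution: res = [0, 3, 6, 9]
[0, 3, 6, 9]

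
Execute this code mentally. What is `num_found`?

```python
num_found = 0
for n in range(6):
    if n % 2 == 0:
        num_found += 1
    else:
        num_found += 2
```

Let's trace through this code step by step.

Initialize: num_found = 0
Entering loop: for n in range(6):

After execution: num_found = 9
9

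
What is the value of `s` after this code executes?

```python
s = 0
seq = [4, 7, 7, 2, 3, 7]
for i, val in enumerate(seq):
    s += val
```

Let's trace through this code step by step.

Initialize: s = 0
Initialize: seq = [4, 7, 7, 2, 3, 7]
Entering loop: for i, val in enumerate(seq):

After execution: s = 30
30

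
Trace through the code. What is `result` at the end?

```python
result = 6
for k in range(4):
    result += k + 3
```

Let's trace through this code step by step.

Initialize: result = 6
Entering loop: for k in range(4):

After execution: result = 24
24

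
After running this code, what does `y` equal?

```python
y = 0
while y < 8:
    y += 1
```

Let's trace through this code step by step.

Initialize: y = 0
Entering loop: while y < 8:

After execution: y = 8
8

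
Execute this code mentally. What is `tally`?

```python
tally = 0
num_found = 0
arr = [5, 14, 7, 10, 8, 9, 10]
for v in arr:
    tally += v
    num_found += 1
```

Let's trace through this code step by step.

Initialize: tally = 0
Initialize: num_found = 0
Initialize: arr = [5, 14, 7, 10, 8, 9, 10]
Entering loop: for v in arr:

After execution: tally = 63
63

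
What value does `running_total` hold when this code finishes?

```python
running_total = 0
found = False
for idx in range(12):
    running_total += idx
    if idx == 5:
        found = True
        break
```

Let's trace through this code step by step.

Initialize: running_total = 0
Initialize: found = False
Entering loop: for idx in range(12):

After execution: running_total = 15
15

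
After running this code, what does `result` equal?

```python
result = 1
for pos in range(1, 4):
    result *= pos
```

Let's trace through this code step by step.

Initialize: result = 1
Entering loop: for pos in range(1, 4):

After execution: result = 6
6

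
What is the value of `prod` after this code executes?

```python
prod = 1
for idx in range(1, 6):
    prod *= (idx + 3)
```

Let's trace through this code step by step.

Initialize: prod = 1
Entering loop: for idx in range(1, 6):

After execution: prod = 6720
6720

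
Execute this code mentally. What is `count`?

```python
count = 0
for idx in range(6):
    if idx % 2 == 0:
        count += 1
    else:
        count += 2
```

Let's trace through this code step by step.

Initialize: count = 0
Entering loop: for idx in range(6):

After execution: count = 9
9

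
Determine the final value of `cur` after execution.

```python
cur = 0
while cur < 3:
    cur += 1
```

Let's trace through this code step by step.

Initialize: cur = 0
Entering loop: while cur < 3:

After execution: cur = 3
3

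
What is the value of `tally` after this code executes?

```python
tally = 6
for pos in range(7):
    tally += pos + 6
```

Let's trace through this code step by step.

Initialize: tally = 6
Entering loop: for pos in range(7):

After execution: tally = 69
69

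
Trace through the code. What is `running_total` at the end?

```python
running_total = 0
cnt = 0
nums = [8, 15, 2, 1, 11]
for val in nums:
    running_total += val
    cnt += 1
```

Let's trace through this code step by step.

Initialize: running_total = 0
Initialize: cnt = 0
Initialize: nums = [8, 15, 2, 1, 11]
Entering loop: for val in nums:

After execution: running_total = 37
37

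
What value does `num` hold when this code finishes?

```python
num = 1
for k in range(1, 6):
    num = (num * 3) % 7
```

Let's trace through this code step by step.

Initialize: num = 1
Entering loop: for k in range(1, 6):

After execution: num = 5
5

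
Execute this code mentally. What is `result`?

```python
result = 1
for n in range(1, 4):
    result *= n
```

Let's trace through this code step by step.

Initialize: result = 1
Entering loop: for n in range(1, 4):

After execution: result = 6
6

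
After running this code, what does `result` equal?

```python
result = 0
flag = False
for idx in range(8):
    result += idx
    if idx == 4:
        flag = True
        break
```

Let's trace through this code step by step.

Initialize: result = 0
Initialize: flag = False
Entering loop: for idx in range(8):

After execution: result = 10
10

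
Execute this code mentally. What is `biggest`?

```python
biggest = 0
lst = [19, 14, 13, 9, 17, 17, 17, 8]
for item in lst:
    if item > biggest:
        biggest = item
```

Let's trace through this code step by step.

Initialize: biggest = 0
Initialize: lst = [19, 14, 13, 9, 17, 17, 17, 8]
Entering loop: for item in lst:

After execution: biggest = 19
19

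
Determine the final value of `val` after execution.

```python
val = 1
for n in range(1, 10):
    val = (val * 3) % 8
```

Let's trace through this code step by step.

Initialize: val = 1
Entering loop: for n in range(1, 10):

After execution: val = 3
3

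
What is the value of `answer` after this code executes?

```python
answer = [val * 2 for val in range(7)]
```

Let's trace through this code step by step.

Initialize: answer = [val * 2 for val in range(7)]

After execution: answer = [0, 2, 4, 6, 8, 10, 12]
[0, 2, 4, 6, 8, 10, 12]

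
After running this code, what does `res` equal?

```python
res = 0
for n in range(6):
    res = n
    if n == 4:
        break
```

Let's trace through this code step by step.

Initialize: res = 0
Entering loop: for n in range(6):

After execution: res = 4
4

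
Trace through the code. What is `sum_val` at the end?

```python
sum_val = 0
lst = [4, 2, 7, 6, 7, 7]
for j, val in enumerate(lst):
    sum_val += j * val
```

Let's trace through this code step by step.

Initialize: sum_val = 0
Initialize: lst = [4, 2, 7, 6, 7, 7]
Entering loop: for j, val in enumerate(lst):

After execution: sum_val = 97
97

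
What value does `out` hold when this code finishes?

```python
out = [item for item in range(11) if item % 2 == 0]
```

Let's trace through this code step by step.

Initialize: out = [item for item in range(11) if item % 2 == 0]

After execution: out = [0, 2, 4, 6, 8, 10]
[0, 2, 4, 6, 8, 10]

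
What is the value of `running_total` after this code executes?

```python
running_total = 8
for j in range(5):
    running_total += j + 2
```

Let's trace through this code step by step.

Initialize: running_total = 8
Entering loop: for j in range(5):

After execution: running_total = 28
28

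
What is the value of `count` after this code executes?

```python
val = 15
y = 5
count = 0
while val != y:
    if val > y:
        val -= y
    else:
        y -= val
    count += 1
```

Let's trace through this code step by step.

Initialize: val = 15
Initialize: y = 5
Initialize: count = 0
Entering loop: while val != y:

After execution: count = 2
2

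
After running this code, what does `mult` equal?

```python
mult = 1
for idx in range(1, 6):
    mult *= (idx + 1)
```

Let's trace through this code step by step.

Initialize: mult = 1
Entering loop: for idx in range(1, 6):

After execution: mult = 720
720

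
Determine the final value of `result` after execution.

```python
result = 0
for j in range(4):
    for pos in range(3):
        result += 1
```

Let's trace through this code step by step.

Initialize: result = 0
Entering loop: for j in range(4):

After execution: result = 12
12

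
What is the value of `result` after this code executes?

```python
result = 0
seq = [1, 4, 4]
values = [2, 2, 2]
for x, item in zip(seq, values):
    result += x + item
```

Let's trace through this code step by step.

Initialize: result = 0
Initialize: seq = [1, 4, 4]
Initialize: values = [2, 2, 2]
Entering loop: for x, item in zip(seq, values):

After execution: result = 15
15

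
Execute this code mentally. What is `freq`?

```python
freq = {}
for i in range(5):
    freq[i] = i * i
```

Let's trace through this code step by step.

Initialize: freq = {}
Entering loop: for i in range(5):

After execution: freq = {0: 0, 1: 1, 2: 4, 3: 9, 4: 16}
{0: 0, 1: 1, 2: 4, 3: 9, 4: 16}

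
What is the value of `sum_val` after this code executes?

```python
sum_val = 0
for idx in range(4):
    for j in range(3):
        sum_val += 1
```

Let's trace through this code step by step.

Initialize: sum_val = 0
Entering loop: for idx in range(4):

After execution: sum_val = 12
12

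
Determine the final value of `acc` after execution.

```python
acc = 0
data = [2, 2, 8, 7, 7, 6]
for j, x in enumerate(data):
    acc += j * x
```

Let's trace through this code step by step.

Initialize: acc = 0
Initialize: data = [2, 2, 8, 7, 7, 6]
Entering loop: for j, x in enumerate(data):

After execution: acc = 97
97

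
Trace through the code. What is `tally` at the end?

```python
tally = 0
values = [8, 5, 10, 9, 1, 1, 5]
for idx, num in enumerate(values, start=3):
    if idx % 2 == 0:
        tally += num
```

Let's trace through this code step by step.

Initialize: tally = 0
Initialize: values = [8, 5, 10, 9, 1, 1, 5]
Entering loop: for idx, num in enumerate(values, start=3):

After execution: tally = 15
15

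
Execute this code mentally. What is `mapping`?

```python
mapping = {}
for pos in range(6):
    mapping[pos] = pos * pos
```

Let's trace through this code step by step.

Initialize: mapping = {}
Entering loop: for pos in range(6):

After execution: mapping = {0: 0, 1: 1, 2: 4, 3: 9, 4: 16, 5: 25}
{0: 0, 1: 1, 2: 4, 3: 9, 4: 16, 5: 25}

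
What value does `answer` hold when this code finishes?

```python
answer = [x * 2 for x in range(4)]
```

Let's trace through this code step by step.

Initialize: answer = [x * 2 for x in range(4)]

After execution: answer = [0, 2, 4, 6]
[0, 2, 4, 6]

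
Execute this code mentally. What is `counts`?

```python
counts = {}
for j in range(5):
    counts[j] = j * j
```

Let's trace through this code step by step.

Initialize: counts = {}
Entering loop: for j in range(5):

After execution: counts = {0: 0, 1: 1, 2: 4, 3: 9, 4: 16}
{0: 0, 1: 1, 2: 4, 3: 9, 4: 16}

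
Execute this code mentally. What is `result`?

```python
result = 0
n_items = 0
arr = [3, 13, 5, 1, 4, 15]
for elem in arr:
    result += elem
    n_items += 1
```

Let's trace through this code step by step.

Initialize: result = 0
Initialize: n_items = 0
Initialize: arr = [3, 13, 5, 1, 4, 15]
Entering loop: for elem in arr:

After execution: result = 41
41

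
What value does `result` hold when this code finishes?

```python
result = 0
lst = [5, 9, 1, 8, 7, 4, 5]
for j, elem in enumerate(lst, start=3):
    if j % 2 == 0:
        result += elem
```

Let's trace through this code step by step.

Initialize: result = 0
Initialize: lst = [5, 9, 1, 8, 7, 4, 5]
Entering loop: for j, elem in enumerate(lst, start=3):

After execution: result = 21
21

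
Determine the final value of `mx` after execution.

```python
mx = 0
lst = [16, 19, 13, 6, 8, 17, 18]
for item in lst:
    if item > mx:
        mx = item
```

Let's trace through this code step by step.

Initialize: mx = 0
Initialize: lst = [16, 19, 13, 6, 8, 17, 18]
Entering loop: for item in lst:

After execution: mx = 19
19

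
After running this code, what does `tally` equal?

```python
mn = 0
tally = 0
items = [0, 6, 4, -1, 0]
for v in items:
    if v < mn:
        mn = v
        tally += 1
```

Let's trace through this code step by step.

Initialize: mn = 0
Initialize: tally = 0
Initialize: items = [0, 6, 4, -1, 0]
Entering loop: for v in items:

After execution: tally = 1
1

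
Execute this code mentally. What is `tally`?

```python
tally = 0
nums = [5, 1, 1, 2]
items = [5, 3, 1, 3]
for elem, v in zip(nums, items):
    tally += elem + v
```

Let's trace through this code step by step.

Initialize: tally = 0
Initialize: nums = [5, 1, 1, 2]
Initialize: items = [5, 3, 1, 3]
Entering loop: for elem, v in zip(nums, items):

After execution: tally = 21
21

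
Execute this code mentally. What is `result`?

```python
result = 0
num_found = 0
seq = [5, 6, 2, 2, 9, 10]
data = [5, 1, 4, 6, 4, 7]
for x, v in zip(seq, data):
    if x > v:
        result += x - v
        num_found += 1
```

Let's trace through this code step by step.

Initialize: result = 0
Initialize: num_found = 0
Initialize: seq = [5, 6, 2, 2, 9, 10]
Initialize: data = [5, 1, 4, 6, 4, 7]
Entering loop: for x, v in zip(seq, data):

After execution: result = 13
13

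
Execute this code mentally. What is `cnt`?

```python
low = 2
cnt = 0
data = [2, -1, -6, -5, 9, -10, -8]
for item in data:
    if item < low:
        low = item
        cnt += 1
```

Let's trace through this code step by step.

Initialize: low = 2
Initialize: cnt = 0
Initialize: data = [2, -1, -6, -5, 9, -10, -8]
Entering loop: for item in data:

After execution: cnt = 3
3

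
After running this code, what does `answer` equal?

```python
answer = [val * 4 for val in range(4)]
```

Let's trace through this code step by step.

Initialize: answer = [val * 4 for val in range(4)]

After execution: answer = [0, 4, 8, 12]
[0, 4, 8, 12]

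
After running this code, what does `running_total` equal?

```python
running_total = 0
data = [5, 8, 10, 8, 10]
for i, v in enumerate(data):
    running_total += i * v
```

Let's trace through this code step by step.

Initialize: running_total = 0
Initialize: data = [5, 8, 10, 8, 10]
Entering loop: for i, v in enumerate(data):

After execution: running_total = 92
92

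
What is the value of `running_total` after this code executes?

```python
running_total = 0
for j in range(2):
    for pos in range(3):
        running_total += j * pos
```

Let's trace through this code step by step.

Initialize: running_total = 0
Entering loop: for j in range(2):

After execution: running_total = 3
3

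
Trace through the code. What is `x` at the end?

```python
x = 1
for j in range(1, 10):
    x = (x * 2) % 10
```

Let's trace through this code step by step.

Initialize: x = 1
Entering loop: for j in range(1, 10):

After execution: x = 2
2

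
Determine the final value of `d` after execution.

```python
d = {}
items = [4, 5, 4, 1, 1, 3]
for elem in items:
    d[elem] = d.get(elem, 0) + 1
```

Let's trace through this code step by step.

Initialize: d = {}
Initialize: items = [4, 5, 4, 1, 1, 3]
Entering loop: for elem in items:

After execution: d = {4: 2, 5: 1, 1: 2, 3: 1}
{4: 2, 5: 1, 1: 2, 3: 1}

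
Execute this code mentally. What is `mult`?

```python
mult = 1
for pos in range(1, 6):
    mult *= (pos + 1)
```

Let's trace through this code step by step.

Initialize: mult = 1
Entering loop: for pos in range(1, 6):

After execution: mult = 720
720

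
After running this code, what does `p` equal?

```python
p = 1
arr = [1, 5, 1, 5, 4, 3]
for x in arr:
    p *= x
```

Let's trace through this code step by step.

Initialize: p = 1
Initialize: arr = [1, 5, 1, 5, 4, 3]
Entering loop: for x in arr:

After execution: p = 300
300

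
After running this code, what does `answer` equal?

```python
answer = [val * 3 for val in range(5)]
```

Let's trace through this code step by step.

Initialize: answer = [val * 3 for val in range(5)]

After execution: answer = [0, 3, 6, 9, 12]
[0, 3, 6, 9, 12]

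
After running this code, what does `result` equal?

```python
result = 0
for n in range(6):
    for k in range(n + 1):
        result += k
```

Let's trace through this code step by step.

Initialize: result = 0
Entering loop: for n in range(6):

After execution: result = 35
35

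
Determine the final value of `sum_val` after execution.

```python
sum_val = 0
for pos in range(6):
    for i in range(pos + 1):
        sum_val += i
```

Let's trace through this code step by step.

Initialize: sum_val = 0
Entering loop: for pos in range(6):

After execution: sum_val = 35
35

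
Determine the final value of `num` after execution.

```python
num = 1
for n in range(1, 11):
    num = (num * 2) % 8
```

Let's trace through this code step by step.

Initialize: num = 1
Entering loop: for n in range(1, 11):

After execution: num = 0
0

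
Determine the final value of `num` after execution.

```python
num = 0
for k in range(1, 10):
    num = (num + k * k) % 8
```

Let's trace through this code step by step.

Initialize: num = 0
Entering loop: for k in range(1, 10):

After execution: num = 5
5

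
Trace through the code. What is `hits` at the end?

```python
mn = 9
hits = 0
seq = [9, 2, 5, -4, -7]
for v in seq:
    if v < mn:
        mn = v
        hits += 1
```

Let's trace through this code step by step.

Initialize: mn = 9
Initialize: hits = 0
Initialize: seq = [9, 2, 5, -4, -7]
Entering loop: for v in seq:

After execution: hits = 3
3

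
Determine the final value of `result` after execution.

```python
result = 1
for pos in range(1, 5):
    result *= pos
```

Let's trace through this code step by step.

Initialize: result = 1
Entering loop: for pos in range(1, 5):

After execution: result = 24
24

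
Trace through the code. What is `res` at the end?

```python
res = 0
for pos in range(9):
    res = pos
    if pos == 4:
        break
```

Let's trace through this code step by step.

Initialize: res = 0
Entering loop: for pos in range(9):

After execution: res = 4
4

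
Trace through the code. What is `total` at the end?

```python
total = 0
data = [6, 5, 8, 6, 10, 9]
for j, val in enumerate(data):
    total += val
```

Let's trace through this code step by step.

Initialize: total = 0
Initialize: data = [6, 5, 8, 6, 10, 9]
Entering loop: for j, val in enumerate(data):

After execution: total = 44
44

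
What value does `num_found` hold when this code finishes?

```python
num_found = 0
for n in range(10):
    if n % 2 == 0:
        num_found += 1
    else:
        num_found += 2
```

Let's trace through this code step by step.

Initialize: num_found = 0
Entering loop: for n in range(10):

After execution: num_found = 15
15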